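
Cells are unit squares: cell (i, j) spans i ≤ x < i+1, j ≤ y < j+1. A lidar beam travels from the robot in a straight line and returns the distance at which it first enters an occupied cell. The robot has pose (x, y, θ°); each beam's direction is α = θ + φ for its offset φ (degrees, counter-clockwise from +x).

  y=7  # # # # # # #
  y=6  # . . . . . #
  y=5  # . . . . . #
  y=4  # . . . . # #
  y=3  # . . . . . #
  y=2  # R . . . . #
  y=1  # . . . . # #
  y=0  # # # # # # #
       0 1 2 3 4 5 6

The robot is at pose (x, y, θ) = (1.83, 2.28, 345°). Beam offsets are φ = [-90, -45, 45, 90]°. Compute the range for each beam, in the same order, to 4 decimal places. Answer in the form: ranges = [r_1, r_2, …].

ranges = [1.3252, 1.4780, 3.6604, 4.8865]

beam 1: φ=-90°, α=255°
  cosα=-0.2588 sinα=-0.9659 | (1,2) | tMaxX 3.2069 tMaxY 0.2899 | tΔX 3.8637 tΔY 1.0353
    t=0.2899 [y] (1,1)
    t=1.3252 [y] (1,0) — stop
  → r_1 = 1.3252
beam 2: φ=-45°, α=300°
  cosα=0.5000 sinα=-0.8660 | (1,2) | tMaxX 0.3400 tMaxY 0.3233 | tΔX 2.0000 tΔY 1.1547
    t=0.3233 [y] (1,1)
    t=0.3400 [x] (2,1)
    t=1.4780 [y] (2,0) — stop
  → r_2 = 1.4780
beam 3: φ=45°, α=30°
  cosα=0.8660 sinα=0.5000 | (1,2) | tMaxX 0.1963 tMaxY 1.4400 | tΔX 1.1547 tΔY 2.0000
    t=0.1963 [x] (2,2)
    t=1.3510 [x] (3,2)
    t=1.4400 [y] (3,3)
    t=2.5057 [x] (4,3)
    t=3.4400 [y] (4,4)
    t=3.6604 [x] (5,4) — stop
  → r_3 = 3.6604
beam 4: φ=90°, α=75°
  cosα=0.2588 sinα=0.9659 | (1,2) | tMaxX 0.6568 tMaxY 0.7454 | tΔX 3.8637 tΔY 1.0353
    t=0.6568 [x] (2,2)
    t=0.7454 [y] (2,3)
    t=1.7807 [y] (2,4)
    t=2.8160 [y] (2,5)
    t=3.8512 [y] (2,6)
    t=4.5205 [x] (3,6)
    t=4.8865 [y] (3,7) — stop
  → r_4 = 4.8865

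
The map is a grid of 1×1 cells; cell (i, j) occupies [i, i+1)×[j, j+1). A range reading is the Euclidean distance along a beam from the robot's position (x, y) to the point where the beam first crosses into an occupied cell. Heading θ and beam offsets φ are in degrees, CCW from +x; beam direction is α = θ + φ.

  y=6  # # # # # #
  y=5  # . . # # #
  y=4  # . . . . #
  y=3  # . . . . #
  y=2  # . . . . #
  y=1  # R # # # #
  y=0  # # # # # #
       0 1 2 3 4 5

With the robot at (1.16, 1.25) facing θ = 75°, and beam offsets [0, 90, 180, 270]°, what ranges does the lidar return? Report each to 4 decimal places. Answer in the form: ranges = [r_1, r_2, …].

beam 1: φ=0°, α=75°
  cosα=0.2588 sinα=0.9659 | (1,1) | tMaxX 3.2455 tMaxY 0.7765 | tΔX 3.8637 tΔY 1.0353
    t=0.7765 [y] (1,2)
    t=1.8117 [y] (1,3)
    t=2.8470 [y] (1,4)
    t=3.2455 [x] (2,4)
    t=3.8823 [y] (2,5)
    t=4.9176 [y] (2,6) — stop
  → r_1 = 4.9176
beam 2: φ=90°, α=165°
  cosα=-0.9659 sinα=0.2588 | (1,1) | tMaxX 0.1656 tMaxY 2.8978 | tΔX 1.0353 tΔY 3.8637
    t=0.1656 [x] (0,1) — stop
  → r_2 = 0.1656
beam 3: φ=180°, α=255°
  cosα=-0.2588 sinα=-0.9659 | (1,1) | tMaxX 0.6182 tMaxY 0.2588 | tΔX 3.8637 tΔY 1.0353
    t=0.2588 [y] (1,0) — stop
  → r_3 = 0.2588
beam 4: φ=270°, α=345°
  cosα=0.9659 sinα=-0.2588 | (1,1) | tMaxX 0.8696 tMaxY 0.9659 | tΔX 1.0353 tΔY 3.8637
    t=0.8696 [x] (2,1) — stop
  → r_4 = 0.8696

ranges = [4.9176, 0.1656, 0.2588, 0.8696]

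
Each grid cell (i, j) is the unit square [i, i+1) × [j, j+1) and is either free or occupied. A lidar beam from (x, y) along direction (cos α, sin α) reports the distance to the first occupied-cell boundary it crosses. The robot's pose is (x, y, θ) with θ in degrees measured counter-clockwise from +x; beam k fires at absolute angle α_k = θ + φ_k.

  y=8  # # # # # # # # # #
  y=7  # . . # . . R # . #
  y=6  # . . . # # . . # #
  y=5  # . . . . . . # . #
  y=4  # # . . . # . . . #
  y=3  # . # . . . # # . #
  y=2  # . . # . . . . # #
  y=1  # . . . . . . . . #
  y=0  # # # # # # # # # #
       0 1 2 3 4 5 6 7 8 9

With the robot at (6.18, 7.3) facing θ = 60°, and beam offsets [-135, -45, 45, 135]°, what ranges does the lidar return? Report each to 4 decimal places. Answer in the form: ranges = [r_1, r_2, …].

ranges = [3.4164, 0.8489, 0.7247, 1.1591]

beam 1: φ=-135°, α=285°
  direction (0.2588, -0.9659); cell (6,7); t to first gridline: x 3.1682, y 0.3106 (then +3.8637 / +1.0353)
    (6,6) via y @ 0.3106
    (6,5) via y @ 1.3459
    (6,4) via y @ 2.3811
    (7,4) via x @ 3.1682
    (7,3) via y @ 3.4164  # hit
  → r_1 = 3.4164
beam 2: φ=-45°, α=15°
  direction (0.9659, 0.2588); cell (6,7); t to first gridline: x 0.8489, y 2.7046 (then +1.0353 / +3.8637)
    (7,7) via x @ 0.8489  # hit
  → r_2 = 0.8489
beam 3: φ=45°, α=105°
  direction (-0.2588, 0.9659); cell (6,7); t to first gridline: x 0.6955, y 0.7247 (then +3.8637 / +1.0353)
    (5,7) via x @ 0.6955
    (5,8) via y @ 0.7247  # hit
  → r_3 = 0.7247
beam 4: φ=135°, α=195°
  direction (-0.9659, -0.2588); cell (6,7); t to first gridline: x 0.1863, y 1.1591 (then +1.0353 / +3.8637)
    (5,7) via x @ 0.1863
    (5,6) via y @ 1.1591  # hit
  → r_4 = 1.1591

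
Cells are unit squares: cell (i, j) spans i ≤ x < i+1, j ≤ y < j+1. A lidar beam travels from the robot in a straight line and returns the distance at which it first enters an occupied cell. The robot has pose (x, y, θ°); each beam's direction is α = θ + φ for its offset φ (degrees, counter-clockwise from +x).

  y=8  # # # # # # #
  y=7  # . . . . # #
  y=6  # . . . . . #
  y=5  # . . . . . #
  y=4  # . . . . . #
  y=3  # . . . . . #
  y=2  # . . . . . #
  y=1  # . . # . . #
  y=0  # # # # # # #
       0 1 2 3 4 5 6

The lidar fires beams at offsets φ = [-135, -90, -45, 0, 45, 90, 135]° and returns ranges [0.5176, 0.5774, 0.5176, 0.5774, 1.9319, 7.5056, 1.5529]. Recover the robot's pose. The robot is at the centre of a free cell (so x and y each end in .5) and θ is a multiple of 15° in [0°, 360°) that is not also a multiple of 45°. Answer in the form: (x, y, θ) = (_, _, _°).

(x, y, θ) = (5.5, 1.5, 30°)

Enumerate (i+0.5, j+0.5, θ) over the 33 free cells and 16 admissible headings. For each, cast all 7 beams and compare to the given ranges.
  (5.5, 1.5, 345°): beam 1 = 1.0000 ≠ 0.5176 ✗
  (2.5, 4.5, 15°): beam 1 = 3.0000 ≠ 0.5176 ✗
  (1.5, 1.5, 330°): beam 4 = 1.0000 ≠ 0.5774 ✗
  (2.5, 2.5, 105°): beam 1 = 1.0000 ≠ 0.5176 ✗
  …
  (5.5, 1.5, 30°): r_1=0.5176, r_2=0.5774, r_3=0.5176, r_4=0.5774, r_5=1.9319, r_6=7.5056, r_7=1.5529 — all match ✓
Only this pose fits every beam.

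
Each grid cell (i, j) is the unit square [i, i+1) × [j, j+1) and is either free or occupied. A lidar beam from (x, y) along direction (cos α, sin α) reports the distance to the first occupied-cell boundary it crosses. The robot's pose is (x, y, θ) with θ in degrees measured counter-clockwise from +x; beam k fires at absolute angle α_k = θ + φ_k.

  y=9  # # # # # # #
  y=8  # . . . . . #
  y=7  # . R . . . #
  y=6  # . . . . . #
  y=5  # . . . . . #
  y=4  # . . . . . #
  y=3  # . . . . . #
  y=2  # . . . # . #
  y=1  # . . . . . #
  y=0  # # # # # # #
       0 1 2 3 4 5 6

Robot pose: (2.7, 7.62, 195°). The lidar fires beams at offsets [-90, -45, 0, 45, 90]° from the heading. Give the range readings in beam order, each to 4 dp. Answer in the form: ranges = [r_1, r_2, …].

ranges = [1.4287, 1.9630, 1.7600, 3.4000, 5.0228]

beam 1: φ=-90°, α=105°
  direction (-0.2588, 0.9659); cell (2,7); t to first gridline: x 2.7046, y 0.3934 (then +3.8637 / +1.0353)
    (2,8) via y @ 0.3934
    (2,9) via y @ 1.4287  # hit
  → r_1 = 1.4287
beam 2: φ=-45°, α=150°
  direction (-0.8660, 0.5000); cell (2,7); t to first gridline: x 0.8083, y 0.7600 (then +1.1547 / +2.0000)
    (2,8) via y @ 0.7600
    (1,8) via x @ 0.8083
    (0,8) via x @ 1.9630  # hit
  → r_2 = 1.9630
beam 3: φ=0°, α=195°
  direction (-0.9659, -0.2588); cell (2,7); t to first gridline: x 0.7247, y 2.3955 (then +1.0353 / +3.8637)
    (1,7) via x @ 0.7247
    (0,7) via x @ 1.7600  # hit
  → r_3 = 1.7600
beam 4: φ=45°, α=240°
  direction (-0.5000, -0.8660); cell (2,7); t to first gridline: x 1.4000, y 0.7159 (then +2.0000 / +1.1547)
    (2,6) via y @ 0.7159
    (1,6) via x @ 1.4000
    (1,5) via y @ 1.8706
    (1,4) via y @ 3.0253
    (0,4) via x @ 3.4000  # hit
  → r_4 = 3.4000
beam 5: φ=90°, α=285°
  direction (0.2588, -0.9659); cell (2,7); t to first gridline: x 1.1591, y 0.6419 (then +3.8637 / +1.0353)
    (2,6) via y @ 0.6419
    (3,6) via x @ 1.1591
    (3,5) via y @ 1.6771
    (3,4) via y @ 2.7124
    (3,3) via y @ 3.7477
    (3,2) via y @ 4.7830
    (4,2) via x @ 5.0228  # hit
  → r_5 = 5.0228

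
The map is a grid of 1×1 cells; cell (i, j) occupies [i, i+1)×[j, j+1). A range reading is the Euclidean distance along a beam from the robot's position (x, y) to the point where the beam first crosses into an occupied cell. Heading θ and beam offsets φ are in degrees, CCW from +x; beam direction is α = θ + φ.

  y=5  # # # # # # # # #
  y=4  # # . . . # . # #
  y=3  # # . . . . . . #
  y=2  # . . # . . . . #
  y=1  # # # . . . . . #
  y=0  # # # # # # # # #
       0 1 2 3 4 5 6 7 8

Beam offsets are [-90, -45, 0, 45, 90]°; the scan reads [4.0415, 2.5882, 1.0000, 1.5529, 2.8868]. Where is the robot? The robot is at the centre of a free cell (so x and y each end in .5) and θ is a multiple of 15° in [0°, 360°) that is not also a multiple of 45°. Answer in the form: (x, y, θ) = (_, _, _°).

The pose lattice has 21·16 = 336 candidates. Test each by forward raycasting.
  (4.5, 2.5, 255°): beam 1 = 0.5176 ≠ 4.0415 ✗
  (2.5, 4.5, 330°): beam 1 = 1.0000 ≠ 4.0415 ✗
  (6.5, 2.5, 165°): beam 1 = 1.9319 ≠ 4.0415 ✗
  (4.5, 4.5, 15°): beam 1 = 3.6235 ≠ 4.0415 ✗
  …
  (4.5, 3.5, 60°): r_1=4.0415, r_2=2.5882, r_3=1.0000, r_4=1.5529, r_5=2.8868 — all match ✓
Unique over the lattice → pose = (4.5, 3.5, 60°).

(x, y, θ) = (4.5, 3.5, 60°)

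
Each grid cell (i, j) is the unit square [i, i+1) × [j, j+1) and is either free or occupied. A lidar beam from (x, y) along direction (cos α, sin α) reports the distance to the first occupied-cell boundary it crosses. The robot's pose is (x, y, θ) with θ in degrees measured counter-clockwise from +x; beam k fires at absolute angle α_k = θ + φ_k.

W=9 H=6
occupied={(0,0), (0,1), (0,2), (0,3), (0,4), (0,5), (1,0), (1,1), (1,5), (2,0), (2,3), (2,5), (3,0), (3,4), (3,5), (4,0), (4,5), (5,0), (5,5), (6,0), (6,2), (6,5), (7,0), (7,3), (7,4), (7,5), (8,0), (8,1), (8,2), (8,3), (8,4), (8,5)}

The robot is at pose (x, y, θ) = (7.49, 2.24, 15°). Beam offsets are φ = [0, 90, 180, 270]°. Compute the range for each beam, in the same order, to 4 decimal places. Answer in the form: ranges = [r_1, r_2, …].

beam 1: φ=0°, α=15°
  cosα=0.9659 sinα=0.2588 | (7,2) | tMaxX 0.5280 tMaxY 2.9364 | tΔX 1.0353 tΔY 3.8637
    t=0.5280 [x] (8,2) — stop
  → r_1 = 0.5280
beam 2: φ=90°, α=105°
  cosα=-0.2588 sinα=0.9659 | (7,2) | tMaxX 1.8932 tMaxY 0.7868 | tΔX 3.8637 tΔY 1.0353
    t=0.7868 [y] (7,3) — stop
  → r_2 = 0.7868
beam 3: φ=180°, α=195°
  cosα=-0.9659 sinα=-0.2588 | (7,2) | tMaxX 0.5073 tMaxY 0.9273 | tΔX 1.0353 tΔY 3.8637
    t=0.5073 [x] (6,2) — stop
  → r_3 = 0.5073
beam 4: φ=270°, α=285°
  cosα=0.2588 sinα=-0.9659 | (7,2) | tMaxX 1.9705 tMaxY 0.2485 | tΔX 3.8637 tΔY 1.0353
    t=0.2485 [y] (7,1)
    t=1.2837 [y] (7,0) — stop
  → r_4 = 1.2837

ranges = [0.5280, 0.7868, 0.5073, 1.2837]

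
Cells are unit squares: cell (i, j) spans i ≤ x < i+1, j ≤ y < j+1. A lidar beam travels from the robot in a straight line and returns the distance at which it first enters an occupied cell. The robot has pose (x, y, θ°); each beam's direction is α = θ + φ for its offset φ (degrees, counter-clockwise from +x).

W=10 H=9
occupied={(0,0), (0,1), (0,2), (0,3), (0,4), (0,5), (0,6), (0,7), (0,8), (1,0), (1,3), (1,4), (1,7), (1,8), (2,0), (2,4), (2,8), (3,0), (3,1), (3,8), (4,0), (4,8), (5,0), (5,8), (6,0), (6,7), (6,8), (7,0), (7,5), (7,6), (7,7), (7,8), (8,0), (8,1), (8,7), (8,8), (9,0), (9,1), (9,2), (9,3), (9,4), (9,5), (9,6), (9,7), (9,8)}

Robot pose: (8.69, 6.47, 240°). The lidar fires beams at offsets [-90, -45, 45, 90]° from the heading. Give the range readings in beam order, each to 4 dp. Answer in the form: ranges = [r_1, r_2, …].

ranges = [0.7967, 0.7143, 1.1977, 0.3580]

beam 1: φ=-90°, α=150°
  cosα=-0.8660 sinα=0.5000 | (8,6) | tMaxX 0.7967 tMaxY 1.0600 | tΔX 1.1547 tΔY 2.0000
    t=0.7967 [x] (7,6) — stop
  → r_1 = 0.7967
beam 2: φ=-45°, α=195°
  cosα=-0.9659 sinα=-0.2588 | (8,6) | tMaxX 0.7143 tMaxY 1.8159 | tΔX 1.0353 tΔY 3.8637
    t=0.7143 [x] (7,6) — stop
  → r_2 = 0.7143
beam 3: φ=45°, α=285°
  cosα=0.2588 sinα=-0.9659 | (8,6) | tMaxX 1.1977 tMaxY 0.4866 | tΔX 3.8637 tΔY 1.0353
    t=0.4866 [y] (8,5)
    t=1.1977 [x] (9,5) — stop
  → r_3 = 1.1977
beam 4: φ=90°, α=330°
  cosα=0.8660 sinα=-0.5000 | (8,6) | tMaxX 0.3580 tMaxY 0.9400 | tΔX 1.1547 tΔY 2.0000
    t=0.3580 [x] (9,6) — stop
  → r_4 = 0.3580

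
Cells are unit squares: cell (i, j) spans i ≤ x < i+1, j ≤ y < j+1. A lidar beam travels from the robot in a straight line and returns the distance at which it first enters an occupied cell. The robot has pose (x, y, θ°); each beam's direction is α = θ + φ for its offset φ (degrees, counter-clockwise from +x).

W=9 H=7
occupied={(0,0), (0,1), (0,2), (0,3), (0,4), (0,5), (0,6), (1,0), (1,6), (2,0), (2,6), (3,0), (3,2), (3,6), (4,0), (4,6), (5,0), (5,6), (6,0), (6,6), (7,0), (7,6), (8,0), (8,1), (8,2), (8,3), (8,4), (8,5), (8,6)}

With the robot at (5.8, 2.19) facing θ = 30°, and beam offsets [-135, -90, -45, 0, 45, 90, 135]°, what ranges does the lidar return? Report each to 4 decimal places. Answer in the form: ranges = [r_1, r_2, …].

ranges = [1.2320, 1.3741, 2.2776, 2.5403, 3.9444, 4.3994, 1.8635]

beam 1: φ=-135°, α=255°
  direction (-0.2588, -0.9659); cell (5,2); t to first gridline: x 3.0910, y 0.1967 (then +3.8637 / +1.0353)
    (5,1) via y @ 0.1967
    (5,0) via y @ 1.2320  # hit
  → r_1 = 1.2320
beam 2: φ=-90°, α=300°
  direction (0.5000, -0.8660); cell (5,2); t to first gridline: x 0.4000, y 0.2194 (then +2.0000 / +1.1547)
    (5,1) via y @ 0.2194
    (6,1) via x @ 0.4000
    (6,0) via y @ 1.3741  # hit
  → r_2 = 1.3741
beam 3: φ=-45°, α=345°
  direction (0.9659, -0.2588); cell (5,2); t to first gridline: x 0.2071, y 0.7341 (then +1.0353 / +3.8637)
    (6,2) via x @ 0.2071
    (6,1) via y @ 0.7341
    (7,1) via x @ 1.2423
    (8,1) via x @ 2.2776  # hit
  → r_3 = 2.2776
beam 4: φ=0°, α=30°
  direction (0.8660, 0.5000); cell (5,2); t to first gridline: x 0.2309, y 1.6200 (then +1.1547 / +2.0000)
    (6,2) via x @ 0.2309
    (7,2) via x @ 1.3856
    (7,3) via y @ 1.6200
    (8,3) via x @ 2.5403  # hit
  → r_4 = 2.5403
beam 5: φ=45°, α=75°
  direction (0.2588, 0.9659); cell (5,2); t to first gridline: x 0.7727, y 0.8386 (then +3.8637 / +1.0353)
    (6,2) via x @ 0.7727
    (6,3) via y @ 0.8386
    (6,4) via y @ 1.8738
    (6,5) via y @ 2.9091
    (6,6) via y @ 3.9444  # hit
  → r_5 = 3.9444
beam 6: φ=90°, α=120°
  direction (-0.5000, 0.8660); cell (5,2); t to first gridline: x 1.6000, y 0.9353 (then +2.0000 / +1.1547)
    (5,3) via y @ 0.9353
    (4,3) via x @ 1.6000
    (4,4) via y @ 2.0900
    (4,5) via y @ 3.2447
    (3,5) via x @ 3.6000
    (3,6) via y @ 4.3994  # hit
  → r_6 = 4.3994
beam 7: φ=135°, α=165°
  direction (-0.9659, 0.2588); cell (5,2); t to first gridline: x 0.8282, y 3.1296 (then +1.0353 / +3.8637)
    (4,2) via x @ 0.8282
    (3,2) via x @ 1.8635  # hit
  → r_7 = 1.8635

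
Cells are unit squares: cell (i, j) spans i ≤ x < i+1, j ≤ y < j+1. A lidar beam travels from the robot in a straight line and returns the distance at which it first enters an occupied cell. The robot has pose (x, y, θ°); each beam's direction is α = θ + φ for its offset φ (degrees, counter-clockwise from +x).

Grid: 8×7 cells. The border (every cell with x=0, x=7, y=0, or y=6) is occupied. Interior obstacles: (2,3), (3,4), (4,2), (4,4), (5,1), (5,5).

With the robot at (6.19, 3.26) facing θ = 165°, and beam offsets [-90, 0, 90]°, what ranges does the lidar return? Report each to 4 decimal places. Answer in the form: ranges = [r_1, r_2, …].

beam 1: φ=-90°, α=75°
  d=(0.2588,0.9659)  start (6,3)  tX=3.1296 tY=0.7661  stride 1/|dx|=3.8637 1/|dy|=1.0353
    cross y-line → (6,4), t=0.7661
    cross y-line → (6,5), t=1.8014
    cross y-line → (6,6), t=2.8367 (wall)
  → r_1 = 2.8367
beam 2: φ=0°, α=165°
  d=(-0.9659,0.2588)  start (6,3)  tX=0.1967 tY=2.8591  stride 1/|dx|=1.0353 1/|dy|=3.8637
    cross x-line → (5,3), t=0.1967
    cross x-line → (4,3), t=1.2320
    cross x-line → (3,3), t=2.2673
    cross y-line → (3,4), t=2.8591 (wall)
  → r_2 = 2.8591
beam 3: φ=90°, α=255°
  d=(-0.2588,-0.9659)  start (6,3)  tX=0.7341 tY=0.2692  stride 1/|dx|=3.8637 1/|dy|=1.0353
    cross y-line → (6,2), t=0.2692
    cross x-line → (5,2), t=0.7341
    cross y-line → (5,1), t=1.3044 (wall)
  → r_3 = 1.3044

ranges = [2.8367, 2.8591, 1.3044]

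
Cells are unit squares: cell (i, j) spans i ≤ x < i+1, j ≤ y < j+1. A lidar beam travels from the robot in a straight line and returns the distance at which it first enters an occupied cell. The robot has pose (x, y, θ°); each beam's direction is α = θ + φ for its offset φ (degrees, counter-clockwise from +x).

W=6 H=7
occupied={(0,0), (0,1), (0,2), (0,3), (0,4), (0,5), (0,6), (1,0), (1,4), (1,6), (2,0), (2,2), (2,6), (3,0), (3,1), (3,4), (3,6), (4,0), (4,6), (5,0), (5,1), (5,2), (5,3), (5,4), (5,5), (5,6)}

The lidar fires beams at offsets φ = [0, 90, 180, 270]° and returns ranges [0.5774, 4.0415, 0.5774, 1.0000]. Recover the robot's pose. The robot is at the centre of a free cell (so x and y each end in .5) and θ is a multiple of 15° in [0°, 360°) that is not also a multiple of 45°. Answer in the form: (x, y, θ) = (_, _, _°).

(x, y, θ) = (1.5, 2.5, 330°)

The pose lattice has 16·16 = 256 candidates. Test each by forward raycasting.
  (2.5, 1.5, 285°): beam 1 = 0.5176 ≠ 0.5774 ✗
  (2.5, 1.5, 75°): beam 1 = 0.5176 ≠ 0.5774 ✗
  (2.5, 4.5, 150°): beam 2 = 3.0000 ≠ 4.0415 ✗
  …
  (1.5, 2.5, 330°): r_1=0.5774, r_2=4.0415, r_3=0.5774, r_4=1.0000 — all match ✓
No second candidate reproduces the full scan.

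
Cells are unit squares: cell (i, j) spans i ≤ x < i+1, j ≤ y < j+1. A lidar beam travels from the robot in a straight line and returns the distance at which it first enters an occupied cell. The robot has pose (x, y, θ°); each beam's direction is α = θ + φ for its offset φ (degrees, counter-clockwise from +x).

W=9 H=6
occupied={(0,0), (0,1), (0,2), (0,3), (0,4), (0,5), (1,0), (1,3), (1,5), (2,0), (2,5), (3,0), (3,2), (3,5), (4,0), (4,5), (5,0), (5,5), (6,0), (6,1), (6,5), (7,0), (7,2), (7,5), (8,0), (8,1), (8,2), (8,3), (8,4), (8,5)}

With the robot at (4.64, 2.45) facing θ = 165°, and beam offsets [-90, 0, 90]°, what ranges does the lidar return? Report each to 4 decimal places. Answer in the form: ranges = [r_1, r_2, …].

beam 1: φ=-90°, α=75°
  direction (0.2588, 0.9659); cell (4,2); t to first gridline: x 1.3909, y 0.5694 (then +3.8637 / +1.0353)
    (4,3) via y @ 0.5694
    (5,3) via x @ 1.3909
    (5,4) via y @ 1.6047
    (5,5) via y @ 2.6400  # hit
  → r_1 = 2.6400
beam 2: φ=0°, α=165°
  direction (-0.9659, 0.2588); cell (4,2); t to first gridline: x 0.6626, y 2.1250 (then +1.0353 / +3.8637)
    (3,2) via x @ 0.6626  # hit
  → r_2 = 0.6626
beam 3: φ=90°, α=255°
  direction (-0.2588, -0.9659); cell (4,2); t to first gridline: x 2.4728, y 0.4659 (then +3.8637 / +1.0353)
    (4,1) via y @ 0.4659
    (4,0) via y @ 1.5012  # hit
  → r_3 = 1.5012

ranges = [2.6400, 0.6626, 1.5012]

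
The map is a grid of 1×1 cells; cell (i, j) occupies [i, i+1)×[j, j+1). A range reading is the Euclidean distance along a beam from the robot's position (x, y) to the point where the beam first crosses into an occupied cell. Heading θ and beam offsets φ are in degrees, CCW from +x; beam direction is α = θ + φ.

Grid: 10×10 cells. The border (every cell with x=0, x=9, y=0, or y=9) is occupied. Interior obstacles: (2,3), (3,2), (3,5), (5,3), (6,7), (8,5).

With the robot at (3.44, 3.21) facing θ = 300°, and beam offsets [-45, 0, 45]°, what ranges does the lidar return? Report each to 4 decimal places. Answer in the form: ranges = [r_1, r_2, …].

ranges = [0.2174, 0.2425, 5.7561]

beam 1: φ=-45°, α=255°
  cosα=-0.2588 sinα=-0.9659 | (3,3) | tMaxX 1.7000 tMaxY 0.2174 | tΔX 3.8637 tΔY 1.0353
    t=0.2174 [y] (3,2) — stop
  → r_1 = 0.2174
beam 2: φ=0°, α=300°
  cosα=0.5000 sinα=-0.8660 | (3,3) | tMaxX 1.1200 tMaxY 0.2425 | tΔX 2.0000 tΔY 1.1547
    t=0.2425 [y] (3,2) — stop
  → r_2 = 0.2425
beam 3: φ=45°, α=345°
  cosα=0.9659 sinα=-0.2588 | (3,3) | tMaxX 0.5798 tMaxY 0.8114 | tΔX 1.0353 tΔY 3.8637
    t=0.5798 [x] (4,3)
    t=0.8114 [y] (4,2)
    t=1.6150 [x] (5,2)
    t=2.6503 [x] (6,2)
    t=3.6856 [x] (7,2)
    t=4.6751 [y] (7,1)
    t=4.7209 [x] (8,1)
    t=5.7561 [x] (9,1) — stop
  → r_3 = 5.7561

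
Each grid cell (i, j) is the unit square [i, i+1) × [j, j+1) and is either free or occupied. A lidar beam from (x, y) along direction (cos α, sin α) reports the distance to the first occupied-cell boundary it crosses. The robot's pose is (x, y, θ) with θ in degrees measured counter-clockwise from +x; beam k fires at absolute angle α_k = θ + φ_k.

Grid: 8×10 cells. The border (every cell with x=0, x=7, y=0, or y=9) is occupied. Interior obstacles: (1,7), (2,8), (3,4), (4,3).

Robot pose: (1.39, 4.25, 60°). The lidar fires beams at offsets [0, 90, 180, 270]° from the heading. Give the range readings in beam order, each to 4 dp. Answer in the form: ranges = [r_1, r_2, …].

beam 1: φ=0°, α=60°
  direction (0.5000, 0.8660); cell (1,4); t to first gridline: x 1.2200, y 0.8660 (then +2.0000 / +1.1547)
    (1,5) via y @ 0.8660
    (2,5) via x @ 1.2200
    (2,6) via y @ 2.0207
    (2,7) via y @ 3.1754
    (3,7) via x @ 3.2200
    (3,8) via y @ 4.3301
    (4,8) via x @ 5.2200
    (4,9) via y @ 5.4848  # hit
  → r_1 = 5.4848
beam 2: φ=90°, α=150°
  direction (-0.8660, 0.5000); cell (1,4); t to first gridline: x 0.4503, y 1.5000 (then +1.1547 / +2.0000)
    (0,4) via x @ 0.4503  # hit
  → r_2 = 0.4503
beam 3: φ=180°, α=240°
  direction (-0.5000, -0.8660); cell (1,4); t to first gridline: x 0.7800, y 0.2887 (then +2.0000 / +1.1547)
    (1,3) via y @ 0.2887
    (0,3) via x @ 0.7800  # hit
  → r_3 = 0.7800
beam 4: φ=270°, α=330°
  direction (0.8660, -0.5000); cell (1,4); t to first gridline: x 0.7044, y 0.5000 (then +1.1547 / +2.0000)
    (1,3) via y @ 0.5000
    (2,3) via x @ 0.7044
    (3,3) via x @ 1.8591
    (3,2) via y @ 2.5000
    (4,2) via x @ 3.0138
    (5,2) via x @ 4.1685
    (5,1) via y @ 4.5000
    (6,1) via x @ 5.3232
    (7,1) via x @ 6.4779  # hit
  → r_4 = 6.4779

ranges = [5.4848, 0.4503, 0.7800, 6.4779]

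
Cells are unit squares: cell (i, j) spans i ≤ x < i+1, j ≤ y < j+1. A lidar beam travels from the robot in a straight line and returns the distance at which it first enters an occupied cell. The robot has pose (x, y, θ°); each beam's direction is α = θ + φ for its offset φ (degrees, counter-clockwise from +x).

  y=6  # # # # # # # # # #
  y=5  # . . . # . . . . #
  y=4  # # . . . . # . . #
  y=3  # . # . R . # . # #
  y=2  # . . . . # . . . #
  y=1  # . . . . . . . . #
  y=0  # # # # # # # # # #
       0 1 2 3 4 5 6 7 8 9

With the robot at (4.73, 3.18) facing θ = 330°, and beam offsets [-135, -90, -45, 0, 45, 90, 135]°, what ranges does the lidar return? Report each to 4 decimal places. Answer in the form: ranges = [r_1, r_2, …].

beam 1: φ=-135°, α=195°
  dir = (cos 195°, sin 195°) = (-0.9659, -0.2588); from cell (4,3)
  next x-line at t=0.7558, next y-line at t=0.6955; Δt_x=1.0353, Δt_y=3.8637
    y: enter (4,2) at t=0.6955
    x: enter (3,2) at t=0.7558
    x: enter (2,2) at t=1.7910
    x: enter (1,2) at t=2.8263
    x: enter (0,2) at t=3.8616 ← occupied
  → r_1 = 3.8616
beam 2: φ=-90°, α=240°
  dir = (cos 240°, sin 240°) = (-0.5000, -0.8660); from cell (4,3)
  next x-line at t=1.4600, next y-line at t=0.2078; Δt_x=2.0000, Δt_y=1.1547
    y: enter (4,2) at t=0.2078
    y: enter (4,1) at t=1.3625
    x: enter (3,1) at t=1.4600
    y: enter (3,0) at t=2.5172 ← occupied
  → r_2 = 2.5172
beam 3: φ=-45°, α=285°
  dir = (cos 285°, sin 285°) = (0.2588, -0.9659); from cell (4,3)
  next x-line at t=1.0432, next y-line at t=0.1863; Δt_x=3.8637, Δt_y=1.0353
    y: enter (4,2) at t=0.1863
    x: enter (5,2) at t=1.0432 ← occupied
  → r_3 = 1.0432
beam 4: φ=0°, α=330°
  dir = (cos 330°, sin 330°) = (0.8660, -0.5000); from cell (4,3)
  next x-line at t=0.3118, next y-line at t=0.3600; Δt_x=1.1547, Δt_y=2.0000
    x: enter (5,3) at t=0.3118
    y: enter (5,2) at t=0.3600 ← occupied
  → r_4 = 0.3600
beam 5: φ=45°, α=15°
  dir = (cos 15°, sin 15°) = (0.9659, 0.2588); from cell (4,3)
  next x-line at t=0.2795, next y-line at t=3.1682; Δt_x=1.0353, Δt_y=3.8637
    x: enter (5,3) at t=0.2795
    x: enter (6,3) at t=1.3148 ← occupied
  → r_5 = 1.3148
beam 6: φ=90°, α=60°
  dir = (cos 60°, sin 60°) = (0.5000, 0.8660); from cell (4,3)
  next x-line at t=0.5400, next y-line at t=0.9469; Δt_x=2.0000, Δt_y=1.1547
    x: enter (5,3) at t=0.5400
    y: enter (5,4) at t=0.9469
    y: enter (5,5) at t=2.1016
    x: enter (6,5) at t=2.5400
    y: enter (6,6) at t=3.2563 ← occupied
  → r_6 = 3.2563
beam 7: φ=135°, α=105°
  dir = (cos 105°, sin 105°) = (-0.2588, 0.9659); from cell (4,3)
  next x-line at t=2.8205, next y-line at t=0.8489; Δt_x=3.8637, Δt_y=1.0353
    y: enter (4,4) at t=0.8489
    y: enter (4,5) at t=1.8842 ← occupied
  → r_7 = 1.8842

ranges = [3.8616, 2.5172, 1.0432, 0.3600, 1.3148, 3.2563, 1.8842]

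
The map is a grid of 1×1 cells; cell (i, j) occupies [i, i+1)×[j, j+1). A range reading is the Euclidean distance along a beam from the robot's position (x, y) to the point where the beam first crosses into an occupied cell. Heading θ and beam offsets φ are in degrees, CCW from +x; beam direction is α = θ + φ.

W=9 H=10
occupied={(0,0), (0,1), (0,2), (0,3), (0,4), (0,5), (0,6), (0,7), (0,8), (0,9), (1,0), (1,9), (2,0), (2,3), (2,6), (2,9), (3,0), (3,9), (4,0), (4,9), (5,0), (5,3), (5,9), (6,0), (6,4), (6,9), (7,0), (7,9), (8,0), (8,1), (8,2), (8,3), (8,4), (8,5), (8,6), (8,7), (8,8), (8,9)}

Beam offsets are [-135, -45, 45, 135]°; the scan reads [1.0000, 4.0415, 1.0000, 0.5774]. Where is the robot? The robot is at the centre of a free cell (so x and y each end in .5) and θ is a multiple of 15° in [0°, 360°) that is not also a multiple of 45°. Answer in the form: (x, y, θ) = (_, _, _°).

(x, y, θ) = (1.5, 5.5, 15°)

The pose lattice has 52·16 = 832 candidates. Test each by forward raycasting.
  (1.5, 4.5, 120°): beam 1 = 3.6235 ≠ 1.0000 ✗
  (3.5, 6.5, 195°): beam 1 = 2.8868 ≠ 1.0000 ✗
  (6.5, 1.5, 30°): beam 1 = 0.5176 ≠ 1.0000 ✗
  (7.5, 7.5, 30°): beam 1 = 2.5882 ≠ 1.0000 ✗
  …
  (1.5, 5.5, 15°): r_1=1.0000, r_2=4.0415, r_3=1.0000, r_4=0.5774 — all match ✓
Only this pose fits every beam.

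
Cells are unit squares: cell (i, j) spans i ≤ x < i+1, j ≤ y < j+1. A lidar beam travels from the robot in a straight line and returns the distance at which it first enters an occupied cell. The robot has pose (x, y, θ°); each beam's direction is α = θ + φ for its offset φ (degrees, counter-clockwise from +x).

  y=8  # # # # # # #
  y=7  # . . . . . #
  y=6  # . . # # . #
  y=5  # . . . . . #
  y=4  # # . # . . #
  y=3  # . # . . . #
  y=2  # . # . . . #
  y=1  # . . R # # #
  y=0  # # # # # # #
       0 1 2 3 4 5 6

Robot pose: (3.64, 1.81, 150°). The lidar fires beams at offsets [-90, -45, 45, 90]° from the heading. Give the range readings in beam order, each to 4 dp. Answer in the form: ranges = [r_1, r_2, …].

ranges = [4.7200, 2.2673, 2.7331, 0.9353]

beam 1: φ=-90°, α=60°
  d=(0.5000,0.8660)  start (3,1)  tX=0.7200 tY=0.2194  stride 1/|dx|=2.0000 1/|dy|=1.1547
    cross y-line → (3,2), t=0.2194
    cross x-line → (4,2), t=0.7200
    cross y-line → (4,3), t=1.3741
    cross y-line → (4,4), t=2.5288
    cross x-line → (5,4), t=2.7200
    cross y-line → (5,5), t=3.6835
    cross x-line → (6,5), t=4.7200 (wall)
  → r_1 = 4.7200
beam 2: φ=-45°, α=105°
  d=(-0.2588,0.9659)  start (3,1)  tX=2.4728 tY=0.1967  stride 1/|dx|=3.8637 1/|dy|=1.0353
    cross y-line → (3,2), t=0.1967
    cross y-line → (3,3), t=1.2320
    cross y-line → (3,4), t=2.2673 (wall)
  → r_2 = 2.2673
beam 3: φ=45°, α=195°
  d=(-0.9659,-0.2588)  start (3,1)  tX=0.6626 tY=3.1296  stride 1/|dx|=1.0353 1/|dy|=3.8637
    cross x-line → (2,1), t=0.6626
    cross x-line → (1,1), t=1.6979
    cross x-line → (0,1), t=2.7331 (wall)
  → r_3 = 2.7331
beam 4: φ=90°, α=240°
  d=(-0.5000,-0.8660)  start (3,1)  tX=1.2800 tY=0.9353  stride 1/|dx|=2.0000 1/|dy|=1.1547
    cross y-line → (3,0), t=0.9353 (wall)
  → r_4 = 0.9353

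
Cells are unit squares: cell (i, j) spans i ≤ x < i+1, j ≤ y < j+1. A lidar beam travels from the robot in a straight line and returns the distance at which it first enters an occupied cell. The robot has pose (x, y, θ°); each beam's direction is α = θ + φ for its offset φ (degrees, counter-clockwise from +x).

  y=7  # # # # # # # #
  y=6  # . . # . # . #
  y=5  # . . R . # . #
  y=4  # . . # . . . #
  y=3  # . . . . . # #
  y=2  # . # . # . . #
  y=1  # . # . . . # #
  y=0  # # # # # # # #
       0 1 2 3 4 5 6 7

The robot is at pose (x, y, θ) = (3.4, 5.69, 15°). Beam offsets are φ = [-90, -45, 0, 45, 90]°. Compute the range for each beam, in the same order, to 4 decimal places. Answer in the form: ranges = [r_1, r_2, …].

beam 1: φ=-90°, α=285°
  direction (0.2588, -0.9659); cell (3,5); t to first gridline: x 2.3182, y 0.7143 (then +3.8637 / +1.0353)
    (3,4) via y @ 0.7143  # hit
  → r_1 = 0.7143
beam 2: φ=-45°, α=330°
  direction (0.8660, -0.5000); cell (3,5); t to first gridline: x 0.6928, y 1.3800 (then +1.1547 / +2.0000)
    (4,5) via x @ 0.6928
    (4,4) via y @ 1.3800
    (5,4) via x @ 1.8475
    (6,4) via x @ 3.0022
    (6,3) via y @ 3.3800  # hit
  → r_2 = 3.3800
beam 3: φ=0°, α=15°
  direction (0.9659, 0.2588); cell (3,5); t to first gridline: x 0.6212, y 1.1977 (then +1.0353 / +3.8637)
    (4,5) via x @ 0.6212
    (4,6) via y @ 1.1977
    (5,6) via x @ 1.6564  # hit
  → r_3 = 1.6564
beam 4: φ=45°, α=60°
  direction (0.5000, 0.8660); cell (3,5); t to first gridline: x 1.2000, y 0.3580 (then +2.0000 / +1.1547)
    (3,6) via y @ 0.3580  # hit
  → r_4 = 0.3580
beam 5: φ=90°, α=105°
  direction (-0.2588, 0.9659); cell (3,5); t to first gridline: x 1.5455, y 0.3209 (then +3.8637 / +1.0353)
    (3,6) via y @ 0.3209  # hit
  → r_5 = 0.3209

ranges = [0.7143, 3.3800, 1.6564, 0.3580, 0.3209]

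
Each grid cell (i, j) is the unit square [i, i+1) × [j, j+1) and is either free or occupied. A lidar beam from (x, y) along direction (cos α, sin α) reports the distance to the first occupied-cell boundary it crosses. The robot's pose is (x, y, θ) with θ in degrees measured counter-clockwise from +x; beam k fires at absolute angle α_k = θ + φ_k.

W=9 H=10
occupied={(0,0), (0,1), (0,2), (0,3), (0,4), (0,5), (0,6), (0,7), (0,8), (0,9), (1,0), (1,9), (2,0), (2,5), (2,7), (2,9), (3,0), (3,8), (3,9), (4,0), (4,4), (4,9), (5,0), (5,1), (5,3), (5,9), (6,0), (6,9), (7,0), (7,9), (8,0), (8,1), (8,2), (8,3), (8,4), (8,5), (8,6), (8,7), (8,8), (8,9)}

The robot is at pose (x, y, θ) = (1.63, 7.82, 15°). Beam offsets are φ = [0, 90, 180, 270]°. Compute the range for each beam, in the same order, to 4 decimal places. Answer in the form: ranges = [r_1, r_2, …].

ranges = [0.3831, 1.2216, 0.6522, 1.8842]

beam 1: φ=0°, α=15°
  direction (0.9659, 0.2588); cell (1,7); t to first gridline: x 0.3831, y 0.6955 (then +1.0353 / +3.8637)
    (2,7) via x @ 0.3831  # hit
  → r_1 = 0.3831
beam 2: φ=90°, α=105°
  direction (-0.2588, 0.9659); cell (1,7); t to first gridline: x 2.4341, y 0.1863 (then +3.8637 / +1.0353)
    (1,8) via y @ 0.1863
    (1,9) via y @ 1.2216  # hit
  → r_2 = 1.2216
beam 3: φ=180°, α=195°
  direction (-0.9659, -0.2588); cell (1,7); t to first gridline: x 0.6522, y 3.1682 (then +1.0353 / +3.8637)
    (0,7) via x @ 0.6522  # hit
  → r_3 = 0.6522
beam 4: φ=270°, α=285°
  direction (0.2588, -0.9659); cell (1,7); t to first gridline: x 1.4296, y 0.8489 (then +3.8637 / +1.0353)
    (1,6) via y @ 0.8489
    (2,6) via x @ 1.4296
    (2,5) via y @ 1.8842  # hit
  → r_4 = 1.8842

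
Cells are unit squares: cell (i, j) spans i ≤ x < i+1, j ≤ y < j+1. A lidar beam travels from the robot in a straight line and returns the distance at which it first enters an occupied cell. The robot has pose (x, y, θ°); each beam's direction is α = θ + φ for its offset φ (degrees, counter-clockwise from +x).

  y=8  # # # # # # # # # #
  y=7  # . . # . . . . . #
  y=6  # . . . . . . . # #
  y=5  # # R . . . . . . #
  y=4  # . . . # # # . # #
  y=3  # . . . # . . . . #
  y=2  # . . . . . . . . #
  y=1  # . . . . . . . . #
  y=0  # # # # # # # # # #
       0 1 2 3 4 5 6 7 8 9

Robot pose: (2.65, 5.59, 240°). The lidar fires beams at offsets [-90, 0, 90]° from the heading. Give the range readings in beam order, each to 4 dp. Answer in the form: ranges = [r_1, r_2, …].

beam 1: φ=-90°, α=150°
  direction (-0.8660, 0.5000); cell (2,5); t to first gridline: x 0.7506, y 0.8200 (then +1.1547 / +2.0000)
    (1,5) via x @ 0.7506  # hit
  → r_1 = 0.7506
beam 2: φ=0°, α=240°
  direction (-0.5000, -0.8660); cell (2,5); t to first gridline: x 1.3000, y 0.6813 (then +2.0000 / +1.1547)
    (2,4) via y @ 0.6813
    (1,4) via x @ 1.3000
    (1,3) via y @ 1.8360
    (1,2) via y @ 2.9907
    (0,2) via x @ 3.3000  # hit
  → r_2 = 3.3000
beam 3: φ=90°, α=330°
  direction (0.8660, -0.5000); cell (2,5); t to first gridline: x 0.4041, y 1.1800 (then +1.1547 / +2.0000)
    (3,5) via x @ 0.4041
    (3,4) via y @ 1.1800
    (4,4) via x @ 1.5588  # hit
  → r_3 = 1.5588

ranges = [0.7506, 3.3000, 1.5588]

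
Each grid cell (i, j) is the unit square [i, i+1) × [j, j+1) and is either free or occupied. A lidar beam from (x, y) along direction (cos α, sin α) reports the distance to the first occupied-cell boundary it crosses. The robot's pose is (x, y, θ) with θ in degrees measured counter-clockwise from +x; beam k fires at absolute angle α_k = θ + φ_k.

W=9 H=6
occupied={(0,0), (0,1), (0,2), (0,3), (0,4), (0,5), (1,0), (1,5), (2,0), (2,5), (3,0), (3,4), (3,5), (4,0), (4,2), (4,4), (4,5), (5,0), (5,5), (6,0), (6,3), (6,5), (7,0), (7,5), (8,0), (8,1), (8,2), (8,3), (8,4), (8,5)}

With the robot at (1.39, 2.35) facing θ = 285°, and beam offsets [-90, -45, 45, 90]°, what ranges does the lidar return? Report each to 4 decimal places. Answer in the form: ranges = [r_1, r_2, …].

ranges = [0.4038, 0.7800, 2.7000, 4.7726]

beam 1: φ=-90°, α=195°
  direction (-0.9659, -0.2588); cell (1,2); t to first gridline: x 0.4038, y 1.3523 (then +1.0353 / +3.8637)
    (0,2) via x @ 0.4038  # hit
  → r_1 = 0.4038
beam 2: φ=-45°, α=240°
  direction (-0.5000, -0.8660); cell (1,2); t to first gridline: x 0.7800, y 0.4041 (then +2.0000 / +1.1547)
    (1,1) via y @ 0.4041
    (0,1) via x @ 0.7800  # hit
  → r_2 = 0.7800
beam 3: φ=45°, α=330°
  direction (0.8660, -0.5000); cell (1,2); t to first gridline: x 0.7044, y 0.7000 (then +1.1547 / +2.0000)
    (1,1) via y @ 0.7000
    (2,1) via x @ 0.7044
    (3,1) via x @ 1.8591
    (3,0) via y @ 2.7000  # hit
  → r_3 = 2.7000
beam 4: φ=90°, α=15°
  direction (0.9659, 0.2588); cell (1,2); t to first gridline: x 0.6315, y 2.5114 (then +1.0353 / +3.8637)
    (2,2) via x @ 0.6315
    (3,2) via x @ 1.6668
    (3,3) via y @ 2.5114
    (4,3) via x @ 2.7021
    (5,3) via x @ 3.7373
    (6,3) via x @ 4.7726  # hit
  → r_4 = 4.7726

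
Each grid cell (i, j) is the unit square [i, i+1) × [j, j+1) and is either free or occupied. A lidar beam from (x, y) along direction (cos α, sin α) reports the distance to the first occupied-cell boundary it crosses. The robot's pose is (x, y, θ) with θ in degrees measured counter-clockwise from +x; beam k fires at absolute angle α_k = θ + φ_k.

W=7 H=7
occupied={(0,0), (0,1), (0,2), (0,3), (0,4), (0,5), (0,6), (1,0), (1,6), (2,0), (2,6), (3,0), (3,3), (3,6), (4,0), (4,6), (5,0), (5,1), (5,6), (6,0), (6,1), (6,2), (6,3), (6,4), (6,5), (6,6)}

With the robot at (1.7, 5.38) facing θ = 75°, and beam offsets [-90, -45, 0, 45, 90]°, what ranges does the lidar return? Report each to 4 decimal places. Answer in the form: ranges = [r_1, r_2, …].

beam 1: φ=-90°, α=345°
  direction (0.9659, -0.2588); cell (1,5); t to first gridline: x 0.3106, y 1.4682 (then +1.0353 / +3.8637)
    (2,5) via x @ 0.3106
    (3,5) via x @ 1.3459
    (3,4) via y @ 1.4682
    (4,4) via x @ 2.3811
    (5,4) via x @ 3.4164
    (6,4) via x @ 4.4517  # hit
  → r_1 = 4.4517
beam 2: φ=-45°, α=30°
  direction (0.8660, 0.5000); cell (1,5); t to first gridline: x 0.3464, y 1.2400 (then +1.1547 / +2.0000)
    (2,5) via x @ 0.3464
    (2,6) via y @ 1.2400  # hit
  → r_2 = 1.2400
beam 3: φ=0°, α=75°
  direction (0.2588, 0.9659); cell (1,5); t to first gridline: x 1.1591, y 0.6419 (then +3.8637 / +1.0353)
    (1,6) via y @ 0.6419  # hit
  → r_3 = 0.6419
beam 4: φ=45°, α=120°
  direction (-0.5000, 0.8660); cell (1,5); t to first gridline: x 1.4000, y 0.7159 (then +2.0000 / +1.1547)
    (1,6) via y @ 0.7159  # hit
  → r_4 = 0.7159
beam 5: φ=90°, α=165°
  direction (-0.9659, 0.2588); cell (1,5); t to first gridline: x 0.7247, y 2.3955 (then +1.0353 / +3.8637)
    (0,5) via x @ 0.7247  # hit
  → r_5 = 0.7247

ranges = [4.4517, 1.2400, 0.6419, 0.7159, 0.7247]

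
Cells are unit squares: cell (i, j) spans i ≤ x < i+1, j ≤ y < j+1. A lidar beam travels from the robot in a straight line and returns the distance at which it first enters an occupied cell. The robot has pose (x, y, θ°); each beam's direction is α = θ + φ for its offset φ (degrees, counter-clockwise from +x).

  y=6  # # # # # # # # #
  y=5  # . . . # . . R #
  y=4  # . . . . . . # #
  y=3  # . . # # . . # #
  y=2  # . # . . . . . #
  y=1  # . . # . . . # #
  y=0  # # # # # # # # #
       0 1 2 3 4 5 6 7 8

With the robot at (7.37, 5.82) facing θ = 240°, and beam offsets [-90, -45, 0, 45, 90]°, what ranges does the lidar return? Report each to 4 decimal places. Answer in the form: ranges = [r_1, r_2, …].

beam 1: φ=-90°, α=150°
  dir = (cos 150°, sin 150°) = (-0.8660, 0.5000); from cell (7,5)
  next x-line at t=0.4272, next y-line at t=0.3600; Δt_x=1.1547, Δt_y=2.0000
    y: enter (7,6) at t=0.3600 ← occupied
  → r_1 = 0.3600
beam 2: φ=-45°, α=195°
  dir = (cos 195°, sin 195°) = (-0.9659, -0.2588); from cell (7,5)
  next x-line at t=0.3831, next y-line at t=3.1682; Δt_x=1.0353, Δt_y=3.8637
    x: enter (6,5) at t=0.3831
    x: enter (5,5) at t=1.4183
    x: enter (4,5) at t=2.4536 ← occupied
  → r_2 = 2.4536
beam 3: φ=0°, α=240°
  dir = (cos 240°, sin 240°) = (-0.5000, -0.8660); from cell (7,5)
  next x-line at t=0.7400, next y-line at t=0.9469; Δt_x=2.0000, Δt_y=1.1547
    x: enter (6,5) at t=0.7400
    y: enter (6,4) at t=0.9469
    y: enter (6,3) at t=2.1016
    x: enter (5,3) at t=2.7400
    y: enter (5,2) at t=3.2563
    y: enter (5,1) at t=4.4110
    x: enter (4,1) at t=4.7400
    y: enter (4,0) at t=5.5657 ← occupied
  → r_3 = 5.5657
beam 4: φ=45°, α=285°
  dir = (cos 285°, sin 285°) = (0.2588, -0.9659); from cell (7,5)
  next x-line at t=2.4341, next y-line at t=0.8489; Δt_x=3.8637, Δt_y=1.0353
    y: enter (7,4) at t=0.8489 ← occupied
  → r_4 = 0.8489
beam 5: φ=90°, α=330°
  dir = (cos 330°, sin 330°) = (0.8660, -0.5000); from cell (7,5)
  next x-line at t=0.7275, next y-line at t=1.6400; Δt_x=1.1547, Δt_y=2.0000
    x: enter (8,5) at t=0.7275 ← occupied
  → r_5 = 0.7275

ranges = [0.3600, 2.4536, 5.5657, 0.8489, 0.7275]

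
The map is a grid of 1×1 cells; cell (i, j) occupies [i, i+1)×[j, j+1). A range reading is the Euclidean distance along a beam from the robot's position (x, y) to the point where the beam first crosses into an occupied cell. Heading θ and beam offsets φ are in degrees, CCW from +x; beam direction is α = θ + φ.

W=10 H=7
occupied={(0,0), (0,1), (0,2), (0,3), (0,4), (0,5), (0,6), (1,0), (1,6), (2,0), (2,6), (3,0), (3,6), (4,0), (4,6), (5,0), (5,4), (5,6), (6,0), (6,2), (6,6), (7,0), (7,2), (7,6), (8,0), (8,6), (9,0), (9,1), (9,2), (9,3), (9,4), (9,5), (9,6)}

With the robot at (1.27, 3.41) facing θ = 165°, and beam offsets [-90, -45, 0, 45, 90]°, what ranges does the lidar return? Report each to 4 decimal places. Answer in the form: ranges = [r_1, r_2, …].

beam 1: φ=-90°, α=75°
  dir = (cos 75°, sin 75°) = (0.2588, 0.9659); from cell (1,3)
  next x-line at t=2.8205, next y-line at t=0.6108; Δt_x=3.8637, Δt_y=1.0353
    y: enter (1,4) at t=0.6108
    y: enter (1,5) at t=1.6461
    y: enter (1,6) at t=2.6814 ← occupied
  → r_1 = 2.6814
beam 2: φ=-45°, α=120°
  dir = (cos 120°, sin 120°) = (-0.5000, 0.8660); from cell (1,3)
  next x-line at t=0.5400, next y-line at t=0.6813; Δt_x=2.0000, Δt_y=1.1547
    x: enter (0,3) at t=0.5400 ← occupied
  → r_2 = 0.5400
beam 3: φ=0°, α=165°
  dir = (cos 165°, sin 165°) = (-0.9659, 0.2588); from cell (1,3)
  next x-line at t=0.2795, next y-line at t=2.2796; Δt_x=1.0353, Δt_y=3.8637
    x: enter (0,3) at t=0.2795 ← occupied
  → r_3 = 0.2795
beam 4: φ=45°, α=210°
  dir = (cos 210°, sin 210°) = (-0.8660, -0.5000); from cell (1,3)
  next x-line at t=0.3118, next y-line at t=0.8200; Δt_x=1.1547, Δt_y=2.0000
    x: enter (0,3) at t=0.3118 ← occupied
  → r_4 = 0.3118
beam 5: φ=90°, α=255°
  dir = (cos 255°, sin 255°) = (-0.2588, -0.9659); from cell (1,3)
  next x-line at t=1.0432, next y-line at t=0.4245; Δt_x=3.8637, Δt_y=1.0353
    y: enter (1,2) at t=0.4245
    x: enter (0,2) at t=1.0432 ← occupied
  → r_5 = 1.0432

ranges = [2.6814, 0.5400, 0.2795, 0.3118, 1.0432]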